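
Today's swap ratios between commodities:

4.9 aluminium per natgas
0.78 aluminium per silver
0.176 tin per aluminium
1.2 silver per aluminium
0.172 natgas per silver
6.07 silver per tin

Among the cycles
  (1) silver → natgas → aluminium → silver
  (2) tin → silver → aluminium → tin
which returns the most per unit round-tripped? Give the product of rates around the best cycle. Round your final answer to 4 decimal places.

1.0114

(1) 0.172 × 4.9 × 1.2 = 1.01136
(2) 6.07 × 0.78 × 0.176 = 0.83329
Highest is cycle (1) at 1.0114 (>1, arbitrage).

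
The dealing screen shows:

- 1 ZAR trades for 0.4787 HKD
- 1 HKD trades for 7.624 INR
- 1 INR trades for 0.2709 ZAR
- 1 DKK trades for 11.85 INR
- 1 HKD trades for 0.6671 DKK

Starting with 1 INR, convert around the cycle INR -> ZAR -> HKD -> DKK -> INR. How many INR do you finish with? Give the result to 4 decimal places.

1.0251

1 INR × 0.2709 = 0.2709 ZAR
0.2709 ZAR × 0.4787 = 0.12967983 HKD
0.12967983 HKD × 0.6671 = 0.086509414593 DKK
0.086509414593 DKK × 11.85 = 1.02513656292705 INR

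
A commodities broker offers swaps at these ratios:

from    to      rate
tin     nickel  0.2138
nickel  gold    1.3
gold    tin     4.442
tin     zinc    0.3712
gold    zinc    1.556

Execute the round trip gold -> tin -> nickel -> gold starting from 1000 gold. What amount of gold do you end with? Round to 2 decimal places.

1000 gold × 4.442 = 4442 tin
4442 tin × 0.2138 = 949.6996 nickel
949.6996 nickel × 1.3 = 1234.60948 gold

1234.61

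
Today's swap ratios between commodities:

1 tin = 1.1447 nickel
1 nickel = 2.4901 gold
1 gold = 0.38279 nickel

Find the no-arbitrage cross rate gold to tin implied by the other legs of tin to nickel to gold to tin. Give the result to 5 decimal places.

0.35083

Known legs of the cycle: 1.1447 × 2.4901 = 2.85041747
For no arbitrage the full-cycle product must be 1, so the missing rate is 1 / 2.85041747 ≈ 0.3508258.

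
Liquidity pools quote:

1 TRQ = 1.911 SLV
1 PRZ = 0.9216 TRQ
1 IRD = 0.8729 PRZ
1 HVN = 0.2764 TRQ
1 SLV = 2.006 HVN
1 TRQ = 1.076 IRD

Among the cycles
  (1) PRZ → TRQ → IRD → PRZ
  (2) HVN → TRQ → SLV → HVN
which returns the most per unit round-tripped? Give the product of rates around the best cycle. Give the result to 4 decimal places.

1.0596

(1) 0.9216 × 1.076 × 0.8729 = 0.86560
(2) 0.2764 × 1.911 × 2.006 = 1.05957
Highest is cycle (2) at 1.0596 (>1, arbitrage).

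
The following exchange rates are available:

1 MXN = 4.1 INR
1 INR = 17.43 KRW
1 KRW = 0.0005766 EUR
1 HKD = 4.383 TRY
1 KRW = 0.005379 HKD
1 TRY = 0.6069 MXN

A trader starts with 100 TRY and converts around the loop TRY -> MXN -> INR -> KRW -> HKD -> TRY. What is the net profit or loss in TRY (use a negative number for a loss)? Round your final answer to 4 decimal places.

100 TRY × 0.6069 = 60.69 MXN
60.69 MXN × 4.1 = 248.829 INR
248.829 INR × 17.43 = 4337.08947 KRW
4337.08947 KRW × 0.005379 = 23.32920425913 HKD
23.32920425913 HKD × 4.383 = 102.25190226776679 TRY
Net change: 102.25190226776679 − 100 = 2.25190226776679 TRY

2.2519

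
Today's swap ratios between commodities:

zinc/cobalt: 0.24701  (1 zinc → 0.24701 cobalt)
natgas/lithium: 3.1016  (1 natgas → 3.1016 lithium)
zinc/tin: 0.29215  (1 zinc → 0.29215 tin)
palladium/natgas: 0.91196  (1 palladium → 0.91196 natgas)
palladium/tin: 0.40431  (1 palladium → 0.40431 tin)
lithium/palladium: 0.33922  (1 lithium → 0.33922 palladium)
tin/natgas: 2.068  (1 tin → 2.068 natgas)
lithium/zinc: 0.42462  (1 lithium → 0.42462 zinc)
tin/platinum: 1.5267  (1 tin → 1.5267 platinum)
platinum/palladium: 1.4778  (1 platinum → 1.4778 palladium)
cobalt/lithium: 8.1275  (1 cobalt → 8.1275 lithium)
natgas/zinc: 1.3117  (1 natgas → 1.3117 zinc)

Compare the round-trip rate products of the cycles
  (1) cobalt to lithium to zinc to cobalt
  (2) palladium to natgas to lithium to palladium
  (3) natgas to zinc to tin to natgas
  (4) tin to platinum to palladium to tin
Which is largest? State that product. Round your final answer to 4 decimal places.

0.9595

(1) 8.1275 × 0.42462 × 0.24701 = 0.85246
(2) 0.91196 × 3.1016 × 0.33922 = 0.95950
(3) 1.3117 × 0.29215 × 2.068 = 0.79248
(4) 1.5267 × 1.4778 × 0.40431 = 0.91219
Highest is cycle (2) at 0.9595 (≤1, no arbitrage).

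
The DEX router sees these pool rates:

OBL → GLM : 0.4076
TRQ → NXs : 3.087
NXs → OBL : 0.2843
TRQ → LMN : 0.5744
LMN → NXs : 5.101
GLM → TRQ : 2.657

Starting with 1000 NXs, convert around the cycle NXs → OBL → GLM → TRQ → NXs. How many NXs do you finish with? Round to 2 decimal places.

1000 NXs × 0.2843 = 284.3 OBL
284.3 OBL × 0.4076 = 115.88068 GLM
115.88068 GLM × 2.657 = 307.89496676 TRQ
307.89496676 TRQ × 3.087 = 950.47176238812 NXs

950.47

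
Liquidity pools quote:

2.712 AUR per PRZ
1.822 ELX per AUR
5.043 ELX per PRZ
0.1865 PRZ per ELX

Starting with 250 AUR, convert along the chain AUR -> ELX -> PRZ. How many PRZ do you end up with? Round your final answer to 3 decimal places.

84.951

250 AUR × 1.822 = 455.5 ELX
455.5 ELX × 0.1865 = 84.95075 PRZ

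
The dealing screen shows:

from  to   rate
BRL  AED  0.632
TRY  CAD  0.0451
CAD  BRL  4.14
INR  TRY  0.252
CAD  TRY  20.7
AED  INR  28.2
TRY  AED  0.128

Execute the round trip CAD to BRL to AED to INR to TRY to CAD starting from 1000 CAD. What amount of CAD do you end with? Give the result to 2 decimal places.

838.58

1000 CAD × 4.14 = 4140 BRL
4140 BRL × 0.632 = 2616.48 AED
2616.48 AED × 28.2 = 73784.736 INR
73784.736 INR × 0.252 = 18593.753472 TRY
18593.753472 TRY × 0.0451 = 838.5782815872 CAD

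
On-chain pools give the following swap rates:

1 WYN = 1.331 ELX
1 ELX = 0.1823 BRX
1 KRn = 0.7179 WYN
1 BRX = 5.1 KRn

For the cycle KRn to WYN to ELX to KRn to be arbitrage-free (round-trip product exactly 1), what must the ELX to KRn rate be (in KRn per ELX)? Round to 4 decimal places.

Known legs of the cycle: 0.7179 × 1.331 = 0.9555249
For no arbitrage the full-cycle product must be 1, so the missing rate is 1 / 0.9555249 ≈ 1.046545.

1.0465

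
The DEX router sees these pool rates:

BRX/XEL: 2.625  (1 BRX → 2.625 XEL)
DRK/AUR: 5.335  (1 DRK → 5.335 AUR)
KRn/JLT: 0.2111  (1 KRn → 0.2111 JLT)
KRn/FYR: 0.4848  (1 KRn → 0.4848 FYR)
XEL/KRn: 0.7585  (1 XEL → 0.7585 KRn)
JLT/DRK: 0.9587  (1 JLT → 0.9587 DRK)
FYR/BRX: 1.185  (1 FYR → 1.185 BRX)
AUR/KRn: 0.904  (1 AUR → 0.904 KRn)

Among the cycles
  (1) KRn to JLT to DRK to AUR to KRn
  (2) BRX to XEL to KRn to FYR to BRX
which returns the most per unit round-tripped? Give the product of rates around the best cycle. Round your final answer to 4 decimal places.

1.1438

(1) 0.2111 × 0.9587 × 5.335 × 0.904 = 0.97605
(2) 2.625 × 0.7585 × 0.4848 × 1.185 = 1.14384
Highest is cycle (2) at 1.1438 (>1, arbitrage).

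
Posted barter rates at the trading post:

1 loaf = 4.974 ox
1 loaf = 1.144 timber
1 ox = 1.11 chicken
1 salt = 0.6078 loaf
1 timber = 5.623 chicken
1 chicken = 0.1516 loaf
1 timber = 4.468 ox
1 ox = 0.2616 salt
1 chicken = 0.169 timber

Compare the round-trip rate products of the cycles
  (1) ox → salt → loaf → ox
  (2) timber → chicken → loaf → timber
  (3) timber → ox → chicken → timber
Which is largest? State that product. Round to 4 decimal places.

0.9752

(1) 0.2616 × 0.6078 × 4.974 = 0.79087
(2) 5.623 × 0.1516 × 1.144 = 0.97520
(3) 4.468 × 1.11 × 0.169 = 0.83815
Highest is cycle (2) at 0.9752 (≤1, no arbitrage).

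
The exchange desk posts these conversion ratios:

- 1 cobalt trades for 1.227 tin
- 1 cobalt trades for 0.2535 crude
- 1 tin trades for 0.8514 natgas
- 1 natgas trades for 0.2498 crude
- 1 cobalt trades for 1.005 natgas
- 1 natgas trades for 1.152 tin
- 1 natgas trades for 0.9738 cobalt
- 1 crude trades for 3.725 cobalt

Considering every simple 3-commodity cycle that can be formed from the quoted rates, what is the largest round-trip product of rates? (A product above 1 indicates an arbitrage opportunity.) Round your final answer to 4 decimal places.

cobalt→tin→natgas→cobalt: 1.227 × 0.8514 × 0.9738 = 1.01730
cobalt→natgas→crude→cobalt: 1.005 × 0.2498 × 3.725 = 0.93516
Maximum is cobalt→tin→natgas→cobalt at 1.0173; arbitrage exists.

1.0173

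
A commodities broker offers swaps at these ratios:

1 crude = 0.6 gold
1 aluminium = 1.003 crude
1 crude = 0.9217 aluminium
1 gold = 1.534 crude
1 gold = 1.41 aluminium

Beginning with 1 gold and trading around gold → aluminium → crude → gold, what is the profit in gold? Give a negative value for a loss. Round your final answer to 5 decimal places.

-0.15146

1 gold × 1.41 = 1.41 aluminium
1.41 aluminium × 1.003 = 1.41423 crude
1.41423 crude × 0.6 = 0.848538 gold
Net change: 0.848538 − 1 = -0.151462 gold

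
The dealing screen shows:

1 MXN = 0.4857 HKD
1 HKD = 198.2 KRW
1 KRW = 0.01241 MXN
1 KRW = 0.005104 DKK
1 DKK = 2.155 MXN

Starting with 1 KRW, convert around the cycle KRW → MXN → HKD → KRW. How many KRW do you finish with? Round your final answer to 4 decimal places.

1.1947

1 KRW × 0.01241 = 0.01241 MXN
0.01241 MXN × 0.4857 = 0.006027537 HKD
0.006027537 HKD × 198.2 = 1.1946578334 KRW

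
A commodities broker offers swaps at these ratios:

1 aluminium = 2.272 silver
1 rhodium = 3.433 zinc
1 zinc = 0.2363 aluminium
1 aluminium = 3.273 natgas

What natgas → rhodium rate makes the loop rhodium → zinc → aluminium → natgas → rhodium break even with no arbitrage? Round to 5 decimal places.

Known legs of the cycle: 3.433 × 0.2363 × 3.273 = 2.6551161867
For no arbitrage the full-cycle product must be 1, so the missing rate is 1 / 2.6551161867 ≈ 0.3766314.

0.37663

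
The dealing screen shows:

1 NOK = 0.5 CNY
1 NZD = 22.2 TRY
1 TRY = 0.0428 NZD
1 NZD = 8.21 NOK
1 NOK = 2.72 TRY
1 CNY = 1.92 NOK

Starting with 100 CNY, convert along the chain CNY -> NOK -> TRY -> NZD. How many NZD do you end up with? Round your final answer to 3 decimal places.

100 CNY × 1.92 = 192 NOK
192 NOK × 2.72 = 522.24 TRY
522.24 TRY × 0.0428 = 22.351872 NZD

22.352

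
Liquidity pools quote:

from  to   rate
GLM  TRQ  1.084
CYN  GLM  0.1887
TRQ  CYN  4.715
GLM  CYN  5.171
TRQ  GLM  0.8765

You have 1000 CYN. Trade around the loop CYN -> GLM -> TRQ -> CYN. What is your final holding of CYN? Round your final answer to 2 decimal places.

964.46

1000 CYN × 0.1887 = 188.7 GLM
188.7 GLM × 1.084 = 204.5508 TRQ
204.5508 TRQ × 4.715 = 964.457022 CYN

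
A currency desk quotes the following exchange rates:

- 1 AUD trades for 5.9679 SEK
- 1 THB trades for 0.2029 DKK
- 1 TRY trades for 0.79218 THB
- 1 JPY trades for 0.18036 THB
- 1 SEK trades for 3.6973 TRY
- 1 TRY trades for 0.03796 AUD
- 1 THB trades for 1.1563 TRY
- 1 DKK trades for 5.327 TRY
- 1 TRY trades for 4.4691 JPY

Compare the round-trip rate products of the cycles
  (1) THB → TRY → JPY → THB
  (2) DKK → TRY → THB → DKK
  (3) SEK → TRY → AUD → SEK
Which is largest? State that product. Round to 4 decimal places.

(1) 1.1563 × 4.4691 × 0.18036 = 0.93203
(2) 5.327 × 0.79218 × 0.2029 = 0.85623
(3) 3.6973 × 0.03796 × 5.9679 = 0.83759
Highest is cycle (1) at 0.9320 (≤1, no arbitrage).

0.9320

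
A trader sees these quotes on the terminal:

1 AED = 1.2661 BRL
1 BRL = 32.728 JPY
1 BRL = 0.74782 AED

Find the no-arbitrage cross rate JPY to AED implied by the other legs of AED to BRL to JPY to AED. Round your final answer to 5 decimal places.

Known legs of the cycle: 1.2661 × 32.728 = 41.4369208
For no arbitrage the full-cycle product must be 1, so the missing rate is 1 / 41.4369208 ≈ 0.0241331.

0.02413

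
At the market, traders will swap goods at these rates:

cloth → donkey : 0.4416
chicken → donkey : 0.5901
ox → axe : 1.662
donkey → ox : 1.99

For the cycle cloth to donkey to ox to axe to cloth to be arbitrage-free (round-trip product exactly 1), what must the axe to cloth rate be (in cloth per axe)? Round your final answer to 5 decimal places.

Known legs of the cycle: 0.4416 × 1.99 × 1.662 = 1.460539008
For no arbitrage the full-cycle product must be 1, so the missing rate is 1 / 1.460539008 ≈ 0.6846787.

0.68468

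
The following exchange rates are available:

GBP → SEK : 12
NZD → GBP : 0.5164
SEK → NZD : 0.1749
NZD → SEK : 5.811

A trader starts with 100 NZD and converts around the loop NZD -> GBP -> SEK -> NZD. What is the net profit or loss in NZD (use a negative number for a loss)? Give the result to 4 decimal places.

8.3820

100 NZD × 0.5164 = 51.64 GBP
51.64 GBP × 12 = 619.68 SEK
619.68 SEK × 0.1749 = 108.382032 NZD
Net change: 108.382032 − 100 = 8.382032 NZD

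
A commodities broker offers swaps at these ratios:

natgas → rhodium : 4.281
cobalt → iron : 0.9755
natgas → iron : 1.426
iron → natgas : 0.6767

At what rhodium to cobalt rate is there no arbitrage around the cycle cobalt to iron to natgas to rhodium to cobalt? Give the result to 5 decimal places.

0.35386

Known legs of the cycle: 0.9755 × 0.6767 × 4.281 = 2.82597735885
For no arbitrage the full-cycle product must be 1, so the missing rate is 1 / 2.82597735885 ≈ 0.3538599.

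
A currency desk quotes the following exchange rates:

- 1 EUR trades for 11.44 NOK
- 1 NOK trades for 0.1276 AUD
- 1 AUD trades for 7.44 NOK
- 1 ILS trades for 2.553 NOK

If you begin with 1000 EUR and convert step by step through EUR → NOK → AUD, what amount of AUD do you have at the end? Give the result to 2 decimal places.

1459.74

1000 EUR × 11.44 = 11440 NOK
11440 NOK × 0.1276 = 1459.744 AUD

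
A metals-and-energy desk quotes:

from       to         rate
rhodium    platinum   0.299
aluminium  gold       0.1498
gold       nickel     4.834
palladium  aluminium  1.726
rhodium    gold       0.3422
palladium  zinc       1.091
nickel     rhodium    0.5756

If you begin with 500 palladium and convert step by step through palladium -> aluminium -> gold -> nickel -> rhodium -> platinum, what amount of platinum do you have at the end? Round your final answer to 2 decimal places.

107.55

500 palladium × 1.726 = 863 aluminium
863 aluminium × 0.1498 = 129.2774 gold
129.2774 gold × 4.834 = 624.9269516 nickel
624.9269516 nickel × 0.5756 = 359.70795334096 rhodium
359.70795334096 rhodium × 0.299 = 107.55267804894704 platinum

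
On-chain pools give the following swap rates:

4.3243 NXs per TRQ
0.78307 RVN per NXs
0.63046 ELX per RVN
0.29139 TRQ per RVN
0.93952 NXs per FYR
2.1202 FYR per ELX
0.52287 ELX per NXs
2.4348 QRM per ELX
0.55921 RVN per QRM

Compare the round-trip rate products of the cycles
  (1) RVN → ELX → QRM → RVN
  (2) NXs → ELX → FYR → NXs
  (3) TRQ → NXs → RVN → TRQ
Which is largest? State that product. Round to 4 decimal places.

1.0415

(1) 0.63046 × 2.4348 × 0.55921 = 0.85841
(2) 0.52287 × 2.1202 × 0.93952 = 1.04154
(3) 4.3243 × 0.78307 × 0.29139 = 0.98671
Highest is cycle (2) at 1.0415 (>1, arbitrage).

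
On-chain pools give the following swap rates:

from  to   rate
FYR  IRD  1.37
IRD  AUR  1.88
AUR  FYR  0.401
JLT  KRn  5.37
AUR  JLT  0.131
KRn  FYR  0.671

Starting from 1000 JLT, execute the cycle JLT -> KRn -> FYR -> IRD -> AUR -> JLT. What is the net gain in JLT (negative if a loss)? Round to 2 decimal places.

215.76

1000 JLT × 5.37 = 5370 KRn
5370 KRn × 0.671 = 3603.27 FYR
3603.27 FYR × 1.37 = 4936.4799 IRD
4936.4799 IRD × 1.88 = 9280.582212 AUR
9280.582212 AUR × 0.131 = 1215.756269772 JLT
Net change: 1215.756269772 − 1000 = 215.756269772 JLT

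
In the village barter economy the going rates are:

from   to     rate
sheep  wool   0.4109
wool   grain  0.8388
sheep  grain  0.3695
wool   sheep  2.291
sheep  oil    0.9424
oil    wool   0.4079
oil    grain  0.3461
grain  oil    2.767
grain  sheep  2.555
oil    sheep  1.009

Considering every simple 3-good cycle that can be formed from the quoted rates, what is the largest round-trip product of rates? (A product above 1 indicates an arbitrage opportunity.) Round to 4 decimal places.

1.0316

sheep→grain→oil→sheep: 0.3695 × 2.767 × 1.009 = 1.03161
grain→oil→wool→grain: 2.767 × 0.4079 × 0.8388 = 0.94672
sheep→oil→wool→sheep: 0.9424 × 0.4079 × 2.291 = 0.88067
sheep→wool→grain→sheep: 0.4109 × 0.8388 × 2.555 = 0.88061
sheep→oil→grain→sheep: 0.9424 × 0.3461 × 2.555 = 0.83335
Maximum is sheep→grain→oil→sheep at 1.0316; arbitrage exists.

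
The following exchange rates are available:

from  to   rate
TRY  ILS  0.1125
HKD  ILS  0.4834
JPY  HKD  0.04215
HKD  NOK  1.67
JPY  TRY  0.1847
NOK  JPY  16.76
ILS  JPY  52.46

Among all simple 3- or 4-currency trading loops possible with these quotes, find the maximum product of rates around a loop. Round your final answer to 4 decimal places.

1.1797

NOK→JPY→HKD→NOK: 16.76 × 0.04215 × 1.67 = 1.17974
TRY→ILS→JPY→TRY: 0.1125 × 52.46 × 0.1847 = 1.09005
HKD→ILS→JPY→HKD: 0.4834 × 52.46 × 0.04215 = 1.06889
Maximum is NOK→JPY→HKD→NOK at 1.1797; arbitrage exists.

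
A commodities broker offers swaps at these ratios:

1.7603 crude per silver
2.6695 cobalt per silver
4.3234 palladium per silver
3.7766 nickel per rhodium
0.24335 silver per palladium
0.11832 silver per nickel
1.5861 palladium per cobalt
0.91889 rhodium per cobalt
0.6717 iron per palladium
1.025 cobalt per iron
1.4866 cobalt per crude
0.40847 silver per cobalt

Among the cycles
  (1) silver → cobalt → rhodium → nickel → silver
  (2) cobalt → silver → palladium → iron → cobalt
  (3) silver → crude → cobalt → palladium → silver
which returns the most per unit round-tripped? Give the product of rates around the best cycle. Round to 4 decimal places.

1.2159

(1) 2.6695 × 0.91889 × 3.7766 × 0.11832 = 1.09611
(2) 0.40847 × 4.3234 × 0.6717 × 1.025 = 1.21586
(3) 1.7603 × 1.4866 × 1.5861 × 0.24335 = 1.01005
Highest is cycle (2) at 1.2159 (>1, arbitrage).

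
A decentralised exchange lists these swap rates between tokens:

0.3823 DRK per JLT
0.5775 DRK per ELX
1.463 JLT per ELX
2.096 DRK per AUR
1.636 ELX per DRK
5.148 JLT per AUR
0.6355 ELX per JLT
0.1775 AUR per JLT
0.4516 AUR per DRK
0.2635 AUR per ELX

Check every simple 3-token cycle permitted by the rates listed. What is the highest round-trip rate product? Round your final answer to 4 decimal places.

ELX→JLT→DRK→ELX: 1.463 × 0.3823 × 1.636 = 0.91502
ELX→AUR→DRK→ELX: 0.2635 × 2.096 × 1.636 = 0.90356
AUR→JLT→DRK→AUR: 5.148 × 0.3823 × 0.4516 = 0.88879
ELX→AUR→JLT→ELX: 0.2635 × 5.148 × 0.6355 = 0.86205
Maximum is ELX→JLT→DRK→ELX at 0.9150; no arbitrage — every cycle loses value.

0.9150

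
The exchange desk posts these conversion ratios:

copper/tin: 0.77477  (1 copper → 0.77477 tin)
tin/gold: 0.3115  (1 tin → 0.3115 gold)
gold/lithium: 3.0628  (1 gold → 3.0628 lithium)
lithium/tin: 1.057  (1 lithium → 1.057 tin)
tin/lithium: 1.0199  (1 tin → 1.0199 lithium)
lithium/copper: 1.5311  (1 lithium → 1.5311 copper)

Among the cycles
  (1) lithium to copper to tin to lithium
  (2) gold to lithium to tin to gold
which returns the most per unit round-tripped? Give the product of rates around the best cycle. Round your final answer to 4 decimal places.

1.2099

(1) 1.5311 × 0.77477 × 1.0199 = 1.20986
(2) 3.0628 × 1.057 × 0.3115 = 1.00844
Highest is cycle (1) at 1.2099 (>1, arbitrage).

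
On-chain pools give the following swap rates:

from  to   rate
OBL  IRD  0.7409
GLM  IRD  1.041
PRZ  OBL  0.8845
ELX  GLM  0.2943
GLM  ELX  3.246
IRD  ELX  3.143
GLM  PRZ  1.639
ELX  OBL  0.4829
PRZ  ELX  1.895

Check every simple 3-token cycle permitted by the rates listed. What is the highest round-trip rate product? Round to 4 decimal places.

ELX→OBL→IRD→ELX: 0.4829 × 0.7409 × 3.143 = 1.12450
GLM→IRD→ELX→GLM: 1.041 × 3.143 × 0.2943 = 0.96291
GLM→PRZ→ELX→GLM: 1.639 × 1.895 × 0.2943 = 0.91407
Maximum is ELX→OBL→IRD→ELX at 1.1245; arbitrage exists.

1.1245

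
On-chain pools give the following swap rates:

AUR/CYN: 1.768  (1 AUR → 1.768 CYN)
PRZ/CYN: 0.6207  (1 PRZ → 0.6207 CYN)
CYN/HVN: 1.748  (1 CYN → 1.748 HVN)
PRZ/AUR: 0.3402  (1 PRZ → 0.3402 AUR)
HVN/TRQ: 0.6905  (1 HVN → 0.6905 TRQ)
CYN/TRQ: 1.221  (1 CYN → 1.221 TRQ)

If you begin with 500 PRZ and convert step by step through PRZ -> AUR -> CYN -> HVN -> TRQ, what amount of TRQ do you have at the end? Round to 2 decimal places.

362.99

500 PRZ × 0.3402 = 170.1 AUR
170.1 AUR × 1.768 = 300.7368 CYN
300.7368 CYN × 1.748 = 525.6879264 HVN
525.6879264 HVN × 0.6905 = 362.9875131792 TRQ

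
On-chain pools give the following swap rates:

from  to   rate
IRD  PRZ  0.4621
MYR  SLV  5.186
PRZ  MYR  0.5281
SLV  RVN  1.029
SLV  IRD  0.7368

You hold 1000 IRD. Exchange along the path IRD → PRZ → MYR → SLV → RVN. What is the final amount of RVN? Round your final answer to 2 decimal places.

1000 IRD × 0.4621 = 462.1 PRZ
462.1 PRZ × 0.5281 = 244.03501 MYR
244.03501 MYR × 5.186 = 1265.56556186 SLV
1265.56556186 SLV × 1.029 = 1302.26696315394 RVN

1302.27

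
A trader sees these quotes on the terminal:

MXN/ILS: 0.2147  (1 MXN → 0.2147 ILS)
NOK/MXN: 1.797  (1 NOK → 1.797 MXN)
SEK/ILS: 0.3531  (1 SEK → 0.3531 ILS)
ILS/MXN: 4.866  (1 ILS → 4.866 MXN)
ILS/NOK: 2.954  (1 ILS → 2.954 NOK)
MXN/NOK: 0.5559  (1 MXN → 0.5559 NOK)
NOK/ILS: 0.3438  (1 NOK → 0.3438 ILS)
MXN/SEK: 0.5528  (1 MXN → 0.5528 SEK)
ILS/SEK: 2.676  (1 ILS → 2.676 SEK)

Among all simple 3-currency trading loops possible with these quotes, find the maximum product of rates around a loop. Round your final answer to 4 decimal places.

1.1397

MXN→ILS→NOK→MXN: 0.2147 × 2.954 × 1.797 = 1.13970
MXN→SEK→ILS→MXN: 0.5528 × 0.3531 × 4.866 = 0.94981
MXN→NOK→ILS→MXN: 0.5559 × 0.3438 × 4.866 = 0.92998
Maximum is MXN→ILS→NOK→MXN at 1.1397; arbitrage exists.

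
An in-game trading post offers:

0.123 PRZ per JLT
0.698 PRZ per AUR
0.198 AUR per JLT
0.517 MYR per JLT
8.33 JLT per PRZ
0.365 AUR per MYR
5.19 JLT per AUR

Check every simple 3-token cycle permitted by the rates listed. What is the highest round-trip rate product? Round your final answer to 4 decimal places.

PRZ→JLT→AUR→PRZ: 8.33 × 0.198 × 0.698 = 1.15124
MYR→AUR→JLT→MYR: 0.365 × 5.19 × 0.517 = 0.97938
Maximum is PRZ→JLT→AUR→PRZ at 1.1512; arbitrage exists.

1.1512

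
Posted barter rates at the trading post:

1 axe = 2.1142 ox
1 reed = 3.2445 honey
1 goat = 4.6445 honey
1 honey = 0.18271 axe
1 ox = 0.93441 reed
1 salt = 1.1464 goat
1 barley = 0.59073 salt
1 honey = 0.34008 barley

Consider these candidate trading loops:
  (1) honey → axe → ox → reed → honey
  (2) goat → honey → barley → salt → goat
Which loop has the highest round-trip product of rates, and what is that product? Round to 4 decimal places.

(1) 0.18271 × 2.1142 × 0.93441 × 3.2445 = 1.17110
(2) 4.6445 × 0.34008 × 0.59073 × 1.1464 = 1.06966
Highest is cycle (1) at 1.1711 (>1, arbitrage).

1.1711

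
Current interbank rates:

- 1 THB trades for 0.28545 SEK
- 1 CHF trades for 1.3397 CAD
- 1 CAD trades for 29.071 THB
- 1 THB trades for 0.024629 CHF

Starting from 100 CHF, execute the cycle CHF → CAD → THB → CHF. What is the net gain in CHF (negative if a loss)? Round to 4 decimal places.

-4.0789

100 CHF × 1.3397 = 133.97 CAD
133.97 CAD × 29.071 = 3894.64187 THB
3894.64187 THB × 0.024629 = 95.92113461623 CHF
Net change: 95.92113461623 − 100 = -4.07886538377 CHF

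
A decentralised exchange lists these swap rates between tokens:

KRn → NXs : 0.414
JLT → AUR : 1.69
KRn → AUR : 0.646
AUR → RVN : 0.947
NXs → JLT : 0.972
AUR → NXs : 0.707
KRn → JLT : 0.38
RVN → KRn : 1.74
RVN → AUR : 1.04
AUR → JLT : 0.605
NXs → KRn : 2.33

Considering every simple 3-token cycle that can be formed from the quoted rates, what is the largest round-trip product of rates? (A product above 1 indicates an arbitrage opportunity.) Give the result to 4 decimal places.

AUR→NXs→JLT→AUR: 0.707 × 0.972 × 1.69 = 1.16137
AUR→RVN→KRn→AUR: 0.947 × 1.74 × 0.646 = 1.06447
AUR→NXs→KRn→AUR: 0.707 × 2.33 × 0.646 = 1.06416
Maximum is AUR→NXs→JLT→AUR at 1.1614; arbitrage exists.

1.1614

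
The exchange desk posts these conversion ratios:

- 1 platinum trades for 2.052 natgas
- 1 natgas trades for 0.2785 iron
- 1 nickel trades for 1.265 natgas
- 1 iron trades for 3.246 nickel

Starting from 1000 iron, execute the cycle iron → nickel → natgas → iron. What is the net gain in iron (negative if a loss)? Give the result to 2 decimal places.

1000 iron × 3.246 = 3246 nickel
3246 nickel × 1.265 = 4106.19 natgas
4106.19 natgas × 0.2785 = 1143.573915 iron
Net change: 1143.573915 − 1000 = 143.573915 iron

143.57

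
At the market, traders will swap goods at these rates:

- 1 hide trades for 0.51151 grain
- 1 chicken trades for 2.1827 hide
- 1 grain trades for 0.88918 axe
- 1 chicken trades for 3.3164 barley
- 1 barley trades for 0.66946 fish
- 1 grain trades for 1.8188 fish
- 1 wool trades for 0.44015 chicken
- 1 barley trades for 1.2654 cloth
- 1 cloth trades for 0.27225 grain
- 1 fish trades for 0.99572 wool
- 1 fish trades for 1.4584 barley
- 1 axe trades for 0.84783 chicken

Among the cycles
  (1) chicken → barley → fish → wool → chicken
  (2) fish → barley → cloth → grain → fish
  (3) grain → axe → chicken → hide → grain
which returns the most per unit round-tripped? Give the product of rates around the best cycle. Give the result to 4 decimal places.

0.9730

(1) 3.3164 × 0.66946 × 0.99572 × 0.44015 = 0.97304
(2) 1.4584 × 1.2654 × 0.27225 × 1.8188 = 0.91381
(3) 0.88918 × 0.84783 × 2.1827 × 0.51151 = 0.84168
Highest is cycle (1) at 0.9730 (≤1, no arbitrage).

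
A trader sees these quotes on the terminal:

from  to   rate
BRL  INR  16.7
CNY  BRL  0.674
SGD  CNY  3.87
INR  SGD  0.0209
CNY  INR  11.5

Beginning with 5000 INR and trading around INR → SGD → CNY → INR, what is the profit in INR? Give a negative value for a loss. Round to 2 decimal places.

-349.23

5000 INR × 0.0209 = 104.5 SGD
104.5 SGD × 3.87 = 404.415 CNY
404.415 CNY × 11.5 = 4650.7725 INR
Net change: 4650.7725 − 5000 = -349.2275 INR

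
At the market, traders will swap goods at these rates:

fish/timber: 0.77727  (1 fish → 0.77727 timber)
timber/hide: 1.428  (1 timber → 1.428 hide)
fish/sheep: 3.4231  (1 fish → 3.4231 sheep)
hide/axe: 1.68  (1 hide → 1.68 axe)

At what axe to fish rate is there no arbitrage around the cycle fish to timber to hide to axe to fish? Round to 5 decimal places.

0.53628

Known legs of the cycle: 0.77727 × 1.428 × 1.68 = 1.8647018208
For no arbitrage the full-cycle product must be 1, so the missing rate is 1 / 1.8647018208 ≈ 0.5362788.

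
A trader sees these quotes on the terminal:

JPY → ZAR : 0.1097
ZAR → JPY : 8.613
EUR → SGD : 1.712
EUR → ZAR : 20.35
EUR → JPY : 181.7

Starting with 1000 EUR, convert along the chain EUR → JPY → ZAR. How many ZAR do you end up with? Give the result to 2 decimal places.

1000 EUR × 181.7 = 181700 JPY
181700 JPY × 0.1097 = 19932.49 ZAR

19932.49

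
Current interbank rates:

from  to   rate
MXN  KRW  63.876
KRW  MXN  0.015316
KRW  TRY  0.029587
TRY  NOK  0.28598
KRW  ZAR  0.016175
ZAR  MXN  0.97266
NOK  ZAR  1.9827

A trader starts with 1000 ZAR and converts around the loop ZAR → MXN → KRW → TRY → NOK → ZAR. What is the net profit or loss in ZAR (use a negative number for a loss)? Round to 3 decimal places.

1000 ZAR × 0.97266 = 972.66 MXN
972.66 MXN × 63.876 = 62129.63016 KRW
62129.63016 KRW × 0.029587 = 1838.22936754392 TRY
1838.22936754392 TRY × 0.28598 = 525.6968345302102416 NOK
525.6968345302102416 NOK × 1.9827 = 1042.29911382304784602032 ZAR
Net change: 1042.29911382304784602032 − 1000 = 42.29911382304784602032 ZAR

42.299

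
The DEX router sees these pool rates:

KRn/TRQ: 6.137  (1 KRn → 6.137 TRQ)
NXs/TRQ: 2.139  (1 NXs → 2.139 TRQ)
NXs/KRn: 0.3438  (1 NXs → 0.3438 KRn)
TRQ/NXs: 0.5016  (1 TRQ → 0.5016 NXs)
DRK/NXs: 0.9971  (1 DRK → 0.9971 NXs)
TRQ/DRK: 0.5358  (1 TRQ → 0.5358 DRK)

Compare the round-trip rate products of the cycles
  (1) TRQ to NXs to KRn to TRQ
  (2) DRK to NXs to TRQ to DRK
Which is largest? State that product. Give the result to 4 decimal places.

(1) 0.5016 × 0.3438 × 6.137 = 1.05833
(2) 0.9971 × 2.139 × 0.5358 = 1.14275
Highest is cycle (2) at 1.1428 (>1, arbitrage).

1.1428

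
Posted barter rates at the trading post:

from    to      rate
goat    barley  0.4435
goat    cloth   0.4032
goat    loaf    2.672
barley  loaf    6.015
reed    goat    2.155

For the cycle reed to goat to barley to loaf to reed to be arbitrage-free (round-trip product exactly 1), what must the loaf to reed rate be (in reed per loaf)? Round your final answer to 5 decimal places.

Known legs of the cycle: 2.155 × 0.4435 × 6.015 = 5.7487911375
For no arbitrage the full-cycle product must be 1, so the missing rate is 1 / 5.7487911375 ≈ 0.1739496.

0.17395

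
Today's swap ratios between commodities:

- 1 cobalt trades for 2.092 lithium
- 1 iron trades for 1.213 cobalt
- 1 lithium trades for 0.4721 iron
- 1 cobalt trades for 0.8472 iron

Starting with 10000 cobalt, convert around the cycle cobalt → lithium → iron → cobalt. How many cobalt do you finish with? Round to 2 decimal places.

11979.99

10000 cobalt × 2.092 = 20920 lithium
20920 lithium × 0.4721 = 9876.332 iron
9876.332 iron × 1.213 = 11979.990716 cobalt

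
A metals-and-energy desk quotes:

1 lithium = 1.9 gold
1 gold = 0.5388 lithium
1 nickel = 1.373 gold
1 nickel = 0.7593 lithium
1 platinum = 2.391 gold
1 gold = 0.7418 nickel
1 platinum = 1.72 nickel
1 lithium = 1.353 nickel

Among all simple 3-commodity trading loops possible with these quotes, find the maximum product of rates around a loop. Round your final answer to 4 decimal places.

1.0702

lithium→gold→nickel→lithium: 1.9 × 0.7418 × 0.7593 = 1.07017
lithium→nickel→gold→lithium: 1.353 × 1.373 × 0.5388 = 1.00091
Maximum is lithium→gold→nickel→lithium at 1.0702; arbitrage exists.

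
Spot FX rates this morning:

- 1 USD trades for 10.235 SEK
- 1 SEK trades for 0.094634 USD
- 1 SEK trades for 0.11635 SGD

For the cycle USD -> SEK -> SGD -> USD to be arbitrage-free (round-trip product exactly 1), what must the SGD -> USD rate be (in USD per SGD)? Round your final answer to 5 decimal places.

Known legs of the cycle: 10.235 × 0.11635 = 1.19084225
For no arbitrage the full-cycle product must be 1, so the missing rate is 1 / 1.19084225 ≈ 0.8397418.

0.83974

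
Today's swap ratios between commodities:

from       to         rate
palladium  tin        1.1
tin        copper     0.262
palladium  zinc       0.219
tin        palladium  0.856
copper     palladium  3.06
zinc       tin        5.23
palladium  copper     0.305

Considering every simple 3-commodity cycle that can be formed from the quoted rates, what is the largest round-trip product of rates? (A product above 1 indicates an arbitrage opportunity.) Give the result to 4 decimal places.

0.9804

palladium→zinc→tin→palladium: 0.219 × 5.23 × 0.856 = 0.98044
palladium→tin→copper→palladium: 1.1 × 0.262 × 3.06 = 0.88189
Maximum is palladium→zinc→tin→palladium at 0.9804; no arbitrage — every cycle loses value.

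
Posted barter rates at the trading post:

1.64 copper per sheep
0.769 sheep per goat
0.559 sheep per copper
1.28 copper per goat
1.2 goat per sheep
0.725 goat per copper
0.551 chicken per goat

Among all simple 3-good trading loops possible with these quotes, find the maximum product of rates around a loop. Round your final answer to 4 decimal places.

sheep→copper→goat→sheep: 1.64 × 0.725 × 0.769 = 0.91434
sheep→goat→copper→sheep: 1.2 × 1.28 × 0.559 = 0.85862
Maximum is sheep→copper→goat→sheep at 0.9143; no arbitrage — every cycle loses value.

0.9143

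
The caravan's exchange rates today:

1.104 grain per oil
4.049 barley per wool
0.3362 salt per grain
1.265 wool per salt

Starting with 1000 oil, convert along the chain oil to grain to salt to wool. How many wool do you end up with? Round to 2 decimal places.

469.52

1000 oil × 1.104 = 1104 grain
1104 grain × 0.3362 = 371.1648 salt
371.1648 salt × 1.265 = 469.523472 wool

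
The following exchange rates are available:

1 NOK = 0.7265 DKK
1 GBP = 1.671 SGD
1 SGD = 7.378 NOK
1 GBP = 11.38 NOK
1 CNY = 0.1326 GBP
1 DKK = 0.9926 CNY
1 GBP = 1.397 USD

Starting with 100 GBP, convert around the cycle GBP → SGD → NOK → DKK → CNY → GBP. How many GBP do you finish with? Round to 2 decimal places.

100 GBP × 1.671 = 167.1 SGD
167.1 SGD × 7.378 = 1232.8638 NOK
1232.8638 NOK × 0.7265 = 895.6755507 DKK
895.6755507 DKK × 0.9926 = 889.04755162482 CNY
889.04755162482 CNY × 0.1326 = 117.887705345451132 GBP

117.89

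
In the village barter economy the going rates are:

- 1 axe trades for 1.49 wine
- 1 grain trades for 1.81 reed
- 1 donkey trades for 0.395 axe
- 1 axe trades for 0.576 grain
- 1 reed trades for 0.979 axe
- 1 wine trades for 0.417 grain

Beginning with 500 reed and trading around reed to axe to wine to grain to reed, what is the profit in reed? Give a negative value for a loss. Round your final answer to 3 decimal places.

50.495

500 reed × 0.979 = 489.5 axe
489.5 axe × 1.49 = 729.355 wine
729.355 wine × 0.417 = 304.141035 grain
304.141035 grain × 1.81 = 550.49527335 reed
Net change: 550.49527335 − 500 = 50.49527335 reed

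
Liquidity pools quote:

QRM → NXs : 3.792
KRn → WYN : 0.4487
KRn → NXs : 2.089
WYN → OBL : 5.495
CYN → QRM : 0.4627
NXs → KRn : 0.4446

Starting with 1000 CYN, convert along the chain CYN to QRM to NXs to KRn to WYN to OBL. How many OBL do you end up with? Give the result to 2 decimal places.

1000 CYN × 0.4627 = 462.7 QRM
462.7 QRM × 3.792 = 1754.5584 NXs
1754.5584 NXs × 0.4446 = 780.07666464 KRn
780.07666464 KRn × 0.4487 = 350.020399423968 WYN
350.020399423968 WYN × 5.495 = 1923.36209483470416 OBL

1923.36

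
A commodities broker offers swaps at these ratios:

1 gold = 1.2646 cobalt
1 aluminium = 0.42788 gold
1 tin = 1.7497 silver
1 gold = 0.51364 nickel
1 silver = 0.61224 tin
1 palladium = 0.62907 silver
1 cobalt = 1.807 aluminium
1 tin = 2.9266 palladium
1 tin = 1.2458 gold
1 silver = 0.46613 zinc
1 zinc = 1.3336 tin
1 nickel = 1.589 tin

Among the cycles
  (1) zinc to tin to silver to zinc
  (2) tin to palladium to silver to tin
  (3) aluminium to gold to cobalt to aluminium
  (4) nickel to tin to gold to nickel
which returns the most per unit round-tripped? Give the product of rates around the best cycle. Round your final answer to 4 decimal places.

1.1272

(1) 1.3336 × 1.7497 × 0.46613 = 1.08767
(2) 2.9266 × 0.62907 × 0.61224 = 1.12716
(3) 0.42788 × 1.2646 × 1.807 = 0.97776
(4) 1.589 × 1.2458 × 0.51364 = 1.01679
Highest is cycle (2) at 1.1272 (>1, arbitrage).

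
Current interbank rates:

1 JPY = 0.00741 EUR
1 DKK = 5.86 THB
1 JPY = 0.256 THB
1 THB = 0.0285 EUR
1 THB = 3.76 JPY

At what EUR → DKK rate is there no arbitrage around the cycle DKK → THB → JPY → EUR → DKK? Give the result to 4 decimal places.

6.1249

Known legs of the cycle: 5.86 × 3.76 × 0.00741 = 0.163268976
For no arbitrage the full-cycle product must be 1, so the missing rate is 1 / 0.163268976 ≈ 6.124862.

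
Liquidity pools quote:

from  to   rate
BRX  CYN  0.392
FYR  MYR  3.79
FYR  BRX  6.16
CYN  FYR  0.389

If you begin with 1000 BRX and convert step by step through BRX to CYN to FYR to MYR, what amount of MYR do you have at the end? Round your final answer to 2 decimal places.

577.93

1000 BRX × 0.392 = 392 CYN
392 CYN × 0.389 = 152.488 FYR
152.488 FYR × 3.79 = 577.92952 MYR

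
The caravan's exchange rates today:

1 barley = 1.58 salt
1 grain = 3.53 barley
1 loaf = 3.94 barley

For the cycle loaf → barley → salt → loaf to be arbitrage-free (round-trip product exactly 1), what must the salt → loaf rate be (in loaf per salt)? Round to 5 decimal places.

Known legs of the cycle: 3.94 × 1.58 = 6.2252
For no arbitrage the full-cycle product must be 1, so the missing rate is 1 / 6.2252 ≈ 0.1606374.

0.16064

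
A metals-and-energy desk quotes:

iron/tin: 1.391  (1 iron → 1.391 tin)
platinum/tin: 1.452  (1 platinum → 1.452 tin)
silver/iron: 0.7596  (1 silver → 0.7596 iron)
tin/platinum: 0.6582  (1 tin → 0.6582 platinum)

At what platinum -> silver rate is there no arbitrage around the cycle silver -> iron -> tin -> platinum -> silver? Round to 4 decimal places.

Known legs of the cycle: 0.7596 × 1.391 × 0.6582 = 0.69545648952
For no arbitrage the full-cycle product must be 1, so the missing rate is 1 / 0.69545648952 ≈ 1.437904.

1.4379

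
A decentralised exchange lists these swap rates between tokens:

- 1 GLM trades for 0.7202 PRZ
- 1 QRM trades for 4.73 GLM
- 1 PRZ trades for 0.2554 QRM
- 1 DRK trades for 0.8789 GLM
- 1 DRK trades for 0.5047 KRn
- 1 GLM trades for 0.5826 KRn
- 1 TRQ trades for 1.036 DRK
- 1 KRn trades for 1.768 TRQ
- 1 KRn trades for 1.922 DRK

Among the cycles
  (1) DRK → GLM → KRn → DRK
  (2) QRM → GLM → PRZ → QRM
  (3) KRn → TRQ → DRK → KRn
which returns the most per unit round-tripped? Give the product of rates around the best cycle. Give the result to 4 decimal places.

(1) 0.8789 × 0.5826 × 1.922 = 0.98415
(2) 4.73 × 0.7202 × 0.2554 = 0.87003
(3) 1.768 × 1.036 × 0.5047 = 0.92443
Highest is cycle (1) at 0.9842 (≤1, no arbitrage).

0.9842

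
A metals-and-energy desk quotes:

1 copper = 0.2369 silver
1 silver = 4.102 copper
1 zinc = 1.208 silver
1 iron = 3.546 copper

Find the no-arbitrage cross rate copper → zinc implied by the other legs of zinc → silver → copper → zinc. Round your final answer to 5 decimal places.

0.20181

Known legs of the cycle: 1.208 × 4.102 = 4.955216
For no arbitrage the full-cycle product must be 1, so the missing rate is 1 / 4.955216 ≈ 0.2018075.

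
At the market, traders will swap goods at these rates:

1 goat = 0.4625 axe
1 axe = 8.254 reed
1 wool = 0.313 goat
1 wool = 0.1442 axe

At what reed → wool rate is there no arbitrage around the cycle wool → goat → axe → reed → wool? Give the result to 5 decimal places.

Known legs of the cycle: 0.313 × 0.4625 × 8.254 = 1.194869675
For no arbitrage the full-cycle product must be 1, so the missing rate is 1 / 1.194869675 ≈ 0.8369114.

0.83691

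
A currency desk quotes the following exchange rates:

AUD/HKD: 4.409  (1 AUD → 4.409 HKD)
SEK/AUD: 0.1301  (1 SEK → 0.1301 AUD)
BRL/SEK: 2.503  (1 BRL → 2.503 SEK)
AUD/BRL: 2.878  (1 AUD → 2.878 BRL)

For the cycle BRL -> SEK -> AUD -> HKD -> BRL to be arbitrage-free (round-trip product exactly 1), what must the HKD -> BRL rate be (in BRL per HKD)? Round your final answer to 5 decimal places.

0.69650

Known legs of the cycle: 2.503 × 0.1301 × 4.409 = 1.4357480827
For no arbitrage the full-cycle product must be 1, so the missing rate is 1 / 1.4357480827 ≈ 0.6965010.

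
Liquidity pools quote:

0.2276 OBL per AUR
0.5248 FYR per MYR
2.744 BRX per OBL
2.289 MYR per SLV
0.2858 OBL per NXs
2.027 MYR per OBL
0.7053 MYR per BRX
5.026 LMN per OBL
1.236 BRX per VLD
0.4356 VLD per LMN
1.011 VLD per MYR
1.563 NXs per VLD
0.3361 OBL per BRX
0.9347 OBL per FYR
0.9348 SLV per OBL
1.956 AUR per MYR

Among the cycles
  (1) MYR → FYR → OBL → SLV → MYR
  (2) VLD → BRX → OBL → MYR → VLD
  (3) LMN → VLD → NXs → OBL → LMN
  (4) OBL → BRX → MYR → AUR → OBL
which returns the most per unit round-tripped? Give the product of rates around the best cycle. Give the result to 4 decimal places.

1.0496

(1) 0.5248 × 0.9347 × 0.9348 × 2.289 = 1.04962
(2) 1.236 × 0.3361 × 2.027 × 1.011 = 0.85132
(3) 0.4356 × 1.563 × 0.2858 × 5.026 = 0.97798
(4) 2.744 × 0.7053 × 1.956 × 0.2276 = 0.86159
Highest is cycle (1) at 1.0496 (>1, arbitrage).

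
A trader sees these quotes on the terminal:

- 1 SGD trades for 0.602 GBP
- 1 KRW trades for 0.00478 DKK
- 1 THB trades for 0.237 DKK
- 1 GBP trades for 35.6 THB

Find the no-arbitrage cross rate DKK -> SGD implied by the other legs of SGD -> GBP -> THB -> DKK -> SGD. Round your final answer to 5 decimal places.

0.19688

Known legs of the cycle: 0.602 × 35.6 × 0.237 = 5.0791944
For no arbitrage the full-cycle product must be 1, so the missing rate is 1 / 5.0791944 ≈ 0.1968816.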